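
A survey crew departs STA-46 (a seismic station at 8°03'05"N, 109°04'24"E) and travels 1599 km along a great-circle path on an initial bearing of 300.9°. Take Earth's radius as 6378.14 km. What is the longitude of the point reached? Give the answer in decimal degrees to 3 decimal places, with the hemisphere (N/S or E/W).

STA-46: φ = +8.05139°, λ = +109.07333°
δ = d/R = 1599/6378.14 = 0.250700 rad
φ₂ = arcsin(sin φ₁ cos δ + cos φ₁ sin δ cos θ)
   = arcsin(0.14006·0.96874 + 0.99014·0.24808·0.51354) = 15.17852°
λ₂ = λ₁ + atan2(sin θ sin δ cos φ₁, cos δ − sin φ₁ sin φ₂) = 96.33111°

96.331°E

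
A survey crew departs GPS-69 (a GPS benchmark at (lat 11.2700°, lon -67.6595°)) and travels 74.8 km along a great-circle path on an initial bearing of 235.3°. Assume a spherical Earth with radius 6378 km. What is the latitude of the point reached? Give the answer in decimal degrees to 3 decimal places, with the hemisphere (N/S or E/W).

10.887°N

δ = d/R = 74.8/6378 = 0.011728 rad
φ₂ = arcsin(sin φ₁ cos δ + cos φ₁ sin δ cos θ)
   = arcsin(0.19543·0.99993 + 0.98072·0.01173·-0.56928) = 10.88695°
λ₂ = λ₁ + atan2(sin θ sin δ cos φ₁, cos δ − sin φ₁ sin φ₂) = -68.22206°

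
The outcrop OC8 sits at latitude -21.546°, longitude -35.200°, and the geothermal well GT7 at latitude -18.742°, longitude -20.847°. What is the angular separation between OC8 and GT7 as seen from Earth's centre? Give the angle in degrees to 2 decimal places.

Δφ = 2.8040°,  Δλ = 14.3530°
a = sin²(Δφ/2) + cos φ₁ cos φ₂ sin²(Δλ/2) = 0.014345
c = 2·arcsin(√a) = 0.240117 rad = 13.7577°

13.76°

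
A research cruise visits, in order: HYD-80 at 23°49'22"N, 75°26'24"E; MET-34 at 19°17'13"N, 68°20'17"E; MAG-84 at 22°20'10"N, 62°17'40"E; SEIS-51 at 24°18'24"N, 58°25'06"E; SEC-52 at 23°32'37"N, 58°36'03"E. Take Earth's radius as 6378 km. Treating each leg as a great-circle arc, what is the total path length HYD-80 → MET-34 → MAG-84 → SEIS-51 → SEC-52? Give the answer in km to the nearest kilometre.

HYD-80: φ = +23.82278°, λ = +75.44000°
MET-34: φ = +19.28694°, λ = +68.33806°
MAG-84: φ = +22.33611°, λ = +62.29444°
SEIS-51: φ = +24.30667°, λ = +58.41833°
SEC-52: φ = +23.54361°, λ = +58.60083°
HYD-80→MET-34: c = 0.139803 rad, d = 891.67 km
MET-34→MAG-84: c = 0.112024 rad, d = 714.49 km
MAG-84→SEIS-51: c = 0.071003 rad, d = 452.86 km
SEIS-51→SEC-52: c = 0.013632 rad, d = 86.95 km
Total = 891.67 + 714.49 + 452.86 + 86.95 = 2145.96 km

2146 km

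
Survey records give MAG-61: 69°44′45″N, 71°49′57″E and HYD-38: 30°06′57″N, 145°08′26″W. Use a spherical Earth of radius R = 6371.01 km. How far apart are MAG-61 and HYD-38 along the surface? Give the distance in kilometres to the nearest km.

8519 km

MAG-61: φ = +69.74583°, λ = +71.83250°
HYD-38: φ = +30.11583°, λ = -145.14056°
Δφ = -39.6300°,  Δλ = 143.0269°
a = sin²(Δφ/2) + cos φ₁ cos φ₂ sin²(Δλ/2) = 0.384258
c = 2·arcsin(√a) = 1.337193 rad = 76.6155°
d = R·c = 6371.01 × 1.337193 = 8519.3 km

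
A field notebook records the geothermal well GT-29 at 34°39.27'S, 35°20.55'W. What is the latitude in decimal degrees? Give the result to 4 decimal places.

34.6545°S

34° + 39.27′/60 = 34 + 0.65450 = 34.6545°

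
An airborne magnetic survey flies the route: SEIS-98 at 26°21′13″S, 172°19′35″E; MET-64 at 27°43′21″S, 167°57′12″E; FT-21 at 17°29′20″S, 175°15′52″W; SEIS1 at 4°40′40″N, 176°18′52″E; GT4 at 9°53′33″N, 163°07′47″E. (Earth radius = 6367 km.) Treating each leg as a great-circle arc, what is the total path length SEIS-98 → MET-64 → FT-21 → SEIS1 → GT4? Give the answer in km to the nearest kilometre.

SEIS-98: φ = -26.35361°, λ = +172.32639°
MET-64: φ = -27.72250°, λ = +167.95333°
FT-21: φ = -17.48889°, λ = -175.26444°
SEIS1: φ = +4.67778°, λ = +176.31444°
GT4: φ = +9.89250°, λ = +163.12972°
SEIS-98→MET-64: c = 0.072052 rad, d = 458.76 km
MET-64→FT-21: c = 0.323488 rad, d = 2059.65 km
FT-21→SEIS1: c = 0.413198 rad, d = 2630.83 km
SEIS1→GT4: c = 0.245651 rad, d = 1564.06 km
Total = 458.76 + 2059.65 + 2630.83 + 1564.06 = 6713.30 km

6713 km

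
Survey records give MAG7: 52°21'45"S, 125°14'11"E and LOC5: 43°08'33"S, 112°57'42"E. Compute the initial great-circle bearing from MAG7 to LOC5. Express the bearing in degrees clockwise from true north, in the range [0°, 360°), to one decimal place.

313.5°

MAG7: φ = -52.36250°, λ = +125.23639°
LOC5: φ = -43.14250°, λ = +112.96167°
Δλ = -12.2747°
y = sin Δλ · cos φ₂ = -0.155124
x = cos φ₁ sin φ₂ − sin φ₁ cos φ₂ cos Δλ = 0.147017
θ = atan2(y, x) = -46.5371° → 313.4629° (mod 360°)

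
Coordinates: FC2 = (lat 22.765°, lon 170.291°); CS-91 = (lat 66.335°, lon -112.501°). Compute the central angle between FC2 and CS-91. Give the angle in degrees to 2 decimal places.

64.13°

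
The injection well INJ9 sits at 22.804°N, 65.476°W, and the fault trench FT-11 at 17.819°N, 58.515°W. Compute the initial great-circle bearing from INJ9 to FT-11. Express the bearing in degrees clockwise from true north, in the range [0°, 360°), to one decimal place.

Δλ = 6.9610°
y = sin Δλ · cos φ₂ = 0.115380
x = cos φ₁ sin φ₂ − sin φ₁ cos φ₂ cos Δλ = -0.084175
θ = atan2(y, x) = 126.1125° → 126.1125° (mod 360°)

126.1°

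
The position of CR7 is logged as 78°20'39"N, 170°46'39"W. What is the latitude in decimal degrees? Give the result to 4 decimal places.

78.3442°N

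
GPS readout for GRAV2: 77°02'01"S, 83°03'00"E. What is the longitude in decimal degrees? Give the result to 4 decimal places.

83.0500°E

83° + 3′/60 + 0″/3600 = 83 + 0.05000 + 0.00000 = 83.0500°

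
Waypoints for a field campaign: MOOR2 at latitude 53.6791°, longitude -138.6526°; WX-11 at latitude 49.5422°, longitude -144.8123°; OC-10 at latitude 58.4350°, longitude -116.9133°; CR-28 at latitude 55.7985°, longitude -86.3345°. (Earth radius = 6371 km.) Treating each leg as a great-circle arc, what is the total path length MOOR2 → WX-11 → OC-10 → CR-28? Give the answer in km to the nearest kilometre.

MOOR2→WX-11: c = 0.098268 rad, d = 626.06 km
WX-11→OC-10: c = 0.322327 rad, d = 2053.55 km
OC-10→CR-28: c = 0.290778 rad, d = 1852.54 km
Total = 626.06 + 2053.55 + 1852.54 = 4532.16 km

4532 km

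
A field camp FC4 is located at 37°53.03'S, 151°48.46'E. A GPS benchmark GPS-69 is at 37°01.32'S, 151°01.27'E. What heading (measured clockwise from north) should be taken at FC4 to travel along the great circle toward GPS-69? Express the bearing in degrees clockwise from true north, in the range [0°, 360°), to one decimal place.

FC4: φ = -37.88383°, λ = +151.80767°
GPS-69: φ = -37.02200°, λ = +151.02117°
Δλ = -0.7865°
y = sin Δλ · cos φ₂ = -0.010959
x = cos φ₁ sin φ₂ − sin φ₁ cos φ₂ cos Δλ = 0.014995
θ = atan2(y, x) = -36.1617° → 323.8383° (mod 360°)

323.8°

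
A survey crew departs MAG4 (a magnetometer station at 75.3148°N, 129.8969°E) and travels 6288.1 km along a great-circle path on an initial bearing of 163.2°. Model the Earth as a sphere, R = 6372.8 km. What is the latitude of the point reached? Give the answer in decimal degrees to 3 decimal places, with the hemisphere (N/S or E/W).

19.328°N

δ = d/R = 6288.1/6372.8 = 0.986709 rad
φ₂ = arcsin(sin φ₁ cos δ + cos φ₁ sin δ cos θ)
   = arcsin(0.96733·0.55144 + 0.25351·0.83422·-0.95732) = 19.32767°
λ₂ = λ₁ + atan2(sin θ sin δ cos φ₁, cos δ − sin φ₁ sin φ₂) = 144.70103°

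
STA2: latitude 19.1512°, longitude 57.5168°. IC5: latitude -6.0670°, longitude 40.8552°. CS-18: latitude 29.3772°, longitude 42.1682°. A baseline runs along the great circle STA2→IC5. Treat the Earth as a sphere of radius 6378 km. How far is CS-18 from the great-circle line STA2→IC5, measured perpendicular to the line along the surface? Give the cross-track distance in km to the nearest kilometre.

δ₁₃ = central angle STA2→CS-18 = 0.301962 rad  (haversine)
θ₁₃ = bearing STA2→CS-18 = 309.142°,  θ₁₂ = bearing STA2→IC5 = 214.660°
dₓₜ = R·arcsin(sin δ₁₃ · sin(θ₁₃ − θ₁₂)) = 6378·arcsin(0.29739·sin(94.482°)) = 1919.838 km
|dₓₜ| = 1919.838 km

1920 km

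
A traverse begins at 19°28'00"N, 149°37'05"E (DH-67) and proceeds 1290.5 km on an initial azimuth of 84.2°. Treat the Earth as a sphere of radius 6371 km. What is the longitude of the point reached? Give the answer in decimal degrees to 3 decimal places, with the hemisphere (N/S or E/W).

161.933°E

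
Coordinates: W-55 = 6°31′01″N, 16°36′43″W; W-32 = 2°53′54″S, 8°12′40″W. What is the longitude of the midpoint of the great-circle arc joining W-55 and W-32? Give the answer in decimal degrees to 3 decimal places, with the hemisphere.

W-55: φ = +6.51694°, λ = -16.61194°
W-32: φ = -2.89833°, λ = -8.21111°
Bx = cos φ₂ cos Δλ = 0.988005,  By = cos φ₂ sin Δλ = 0.145911
φₘ = atan2(sin φ₁ + sin φ₂, √((cos φ₁ + Bx)² + By²)) = 1.81418°
λₘ = λ₁ + atan2(By, cos φ₁ + Bx) = -12.40058°

12.401°W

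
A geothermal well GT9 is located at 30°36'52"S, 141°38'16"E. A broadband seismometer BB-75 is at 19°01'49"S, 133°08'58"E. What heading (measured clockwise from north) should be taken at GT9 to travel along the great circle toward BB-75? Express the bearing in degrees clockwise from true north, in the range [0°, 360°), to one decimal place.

324.5°

GT9: φ = -30.61444°, λ = +141.63778°
BB-75: φ = -19.03028°, λ = +133.14944°
Δλ = -8.4883°
y = sin Δλ · cos φ₂ = -0.139541
x = cos φ₁ sin φ₂ − sin φ₁ cos φ₂ cos Δλ = 0.195534
θ = atan2(y, x) = -35.5132° → 324.4868° (mod 360°)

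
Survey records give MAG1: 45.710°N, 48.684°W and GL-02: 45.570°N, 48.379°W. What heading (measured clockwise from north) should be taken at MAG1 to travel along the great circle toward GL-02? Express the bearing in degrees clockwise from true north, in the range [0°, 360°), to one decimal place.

123.2°

Δλ = 0.3050°
y = sin Δλ · cos φ₂ = 0.003726
x = cos φ₁ sin φ₂ − sin φ₁ cos φ₂ cos Δλ = -0.002436
θ = atan2(y, x) = 123.1767° → 123.1767° (mod 360°)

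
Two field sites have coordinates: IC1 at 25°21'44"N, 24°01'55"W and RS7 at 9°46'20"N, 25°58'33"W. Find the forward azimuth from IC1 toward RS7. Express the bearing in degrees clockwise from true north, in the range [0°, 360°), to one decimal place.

IC1: φ = +25.36222°, λ = -24.03194°
RS7: φ = +9.77222°, λ = -25.97583°
Δλ = -1.9439°
y = sin Δλ · cos φ₂ = -0.033429
x = cos φ₁ sin φ₂ − sin φ₁ cos φ₂ cos Δλ = -0.268509
θ = atan2(y, x) = -172.9034° → 187.0966° (mod 360°)

187.1°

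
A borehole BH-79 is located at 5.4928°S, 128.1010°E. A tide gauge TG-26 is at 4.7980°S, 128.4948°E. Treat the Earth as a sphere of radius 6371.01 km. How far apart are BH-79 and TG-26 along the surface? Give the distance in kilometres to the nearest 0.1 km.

88.7 km

Δφ = 0.6948°,  Δλ = 0.3938°
a = sin²(Δφ/2) + cos φ₁ cos φ₂ sin²(Δλ/2) = 0.000048
c = 2·arcsin(√a) = 0.013925 rad = 0.7979°
d = R·c = 6371.01 × 0.013925 = 88.7 km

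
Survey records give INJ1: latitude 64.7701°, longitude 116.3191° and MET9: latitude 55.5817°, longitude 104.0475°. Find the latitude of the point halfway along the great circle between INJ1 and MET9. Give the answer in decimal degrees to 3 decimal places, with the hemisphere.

Bx = cos φ₂ cos Δλ = 0.552316,  By = cos φ₂ sin Δλ = -0.120138
φₘ = atan2(sin φ₁ + sin φ₂, √((cos φ₁ + Bx)² + By²)) = 60.31492°
λₘ = λ₁ + atan2(By, cos φ₁ + Bx) = 109.31999°

60.315°N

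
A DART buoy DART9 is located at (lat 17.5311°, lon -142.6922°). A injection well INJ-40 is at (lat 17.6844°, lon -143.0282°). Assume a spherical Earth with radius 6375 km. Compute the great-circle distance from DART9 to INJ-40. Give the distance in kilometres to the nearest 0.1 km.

39.5 km

Δφ = 0.1533°,  Δλ = -0.3360°
a = sin²(Δφ/2) + cos φ₁ cos φ₂ sin²(Δλ/2) = 0.000010
c = 2·arcsin(√a) = 0.006197 rad = 0.3551°
d = R·c = 6375 × 0.006197 = 39.5 km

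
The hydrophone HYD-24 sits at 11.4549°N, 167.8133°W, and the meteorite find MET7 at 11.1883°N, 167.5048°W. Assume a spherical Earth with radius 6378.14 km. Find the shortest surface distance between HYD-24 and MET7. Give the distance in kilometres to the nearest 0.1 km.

Δφ = -0.2666°,  Δλ = 0.3085°
a = sin²(Δφ/2) + cos φ₁ cos φ₂ sin²(Δλ/2) = 0.000012
c = 2·arcsin(√a) = 0.007037 rad = 0.4032°
d = R·c = 6378.14 × 0.007037 = 44.9 km

44.9 km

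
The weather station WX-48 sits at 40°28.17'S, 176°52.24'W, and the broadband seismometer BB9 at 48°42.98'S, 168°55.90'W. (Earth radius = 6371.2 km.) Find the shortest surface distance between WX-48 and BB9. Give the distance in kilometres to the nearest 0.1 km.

1110.5 km

WX-48: φ = -40.46950°, λ = -176.87067°
BB9: φ = -48.71633°, λ = -168.93167°
Δφ = -8.2468°,  Δλ = 7.9390°
a = sin²(Δφ/2) + cos φ₁ cos φ₂ sin²(Δλ/2) = 0.007576
c = 2·arcsin(√a) = 0.174297 rad = 9.9865°
d = R·c = 6371.2 × 0.174297 = 1110.5 km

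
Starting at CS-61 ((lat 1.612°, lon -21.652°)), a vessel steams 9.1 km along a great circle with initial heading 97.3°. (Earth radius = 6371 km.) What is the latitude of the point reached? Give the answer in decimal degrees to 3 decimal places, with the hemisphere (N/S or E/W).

1.602°N

δ = d/R = 9.1/6371 = 0.001428 rad
φ₂ = arcsin(sin φ₁ cos δ + cos φ₁ sin δ cos θ)
   = arcsin(0.02813·1.00000 + 0.99960·0.00143·-0.12706) = 1.60160°
λ₂ = λ₁ + atan2(sin θ sin δ cos φ₁, cos δ − sin φ₁ sin φ₂) = -21.57079°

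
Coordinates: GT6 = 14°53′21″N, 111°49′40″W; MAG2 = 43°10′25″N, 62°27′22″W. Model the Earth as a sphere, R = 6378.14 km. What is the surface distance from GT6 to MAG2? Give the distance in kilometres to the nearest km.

GT6: φ = +14.88917°, λ = -111.82778°
MAG2: φ = +43.17361°, λ = -62.45611°
Δφ = 28.2844°,  Δλ = 49.3717°
a = sin²(Δφ/2) + cos φ₁ cos φ₂ sin²(Δλ/2) = 0.182631
c = 2·arcsin(√a) = 0.883128 rad = 50.5995°
d = R·c = 6378.14 × 0.883128 = 5632.7 km

5633 km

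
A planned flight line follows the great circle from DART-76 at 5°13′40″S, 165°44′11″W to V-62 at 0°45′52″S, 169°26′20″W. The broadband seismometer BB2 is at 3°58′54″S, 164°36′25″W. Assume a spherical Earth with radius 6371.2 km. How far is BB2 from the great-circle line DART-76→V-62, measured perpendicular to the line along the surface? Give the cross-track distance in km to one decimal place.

DART-76: φ = -5.22778°, λ = -165.73639°
V-62: φ = -0.76444°, λ = -169.43889°
BB2: φ = -3.98167°, λ = -164.60694°
δ₁₃ = central angle DART-76→BB2 = 0.029310 rad  (haversine)
θ₁₃ = bearing DART-76→BB2 = 42.143°,  θ₁₂ = bearing DART-76→V-62 = 320.248°
dₓₜ = R·arcsin(sin δ₁₃ · sin(θ₁₃ − θ₁₂)) = 6371.2·arcsin(0.02931·sin(-278.105°)) = 184.874 km
|dₓₜ| = 184.874 km

184.9 km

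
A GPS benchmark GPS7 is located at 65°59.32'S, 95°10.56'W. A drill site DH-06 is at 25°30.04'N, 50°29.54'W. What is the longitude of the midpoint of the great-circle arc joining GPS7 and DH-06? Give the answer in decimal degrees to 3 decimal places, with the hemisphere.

63.992°W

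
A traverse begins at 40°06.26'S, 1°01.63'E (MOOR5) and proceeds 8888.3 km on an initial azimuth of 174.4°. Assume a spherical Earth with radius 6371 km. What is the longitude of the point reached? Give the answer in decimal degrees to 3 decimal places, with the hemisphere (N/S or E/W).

MOOR5: φ = -40.10433°, λ = +1.02717°
δ = d/R = 8888.3/6371 = 1.395119 rad
φ₂ = arcsin(sin φ₁ cos δ + cos φ₁ sin δ cos θ)
   = arcsin(-0.64418·0.17478 + 0.76487·0.98461·-0.99523) = -59.55240°
λ₂ = λ₁ + atan2(sin θ sin δ cos φ₁, cos δ − sin φ₁ sin φ₂) = 170.09760°

170.098°E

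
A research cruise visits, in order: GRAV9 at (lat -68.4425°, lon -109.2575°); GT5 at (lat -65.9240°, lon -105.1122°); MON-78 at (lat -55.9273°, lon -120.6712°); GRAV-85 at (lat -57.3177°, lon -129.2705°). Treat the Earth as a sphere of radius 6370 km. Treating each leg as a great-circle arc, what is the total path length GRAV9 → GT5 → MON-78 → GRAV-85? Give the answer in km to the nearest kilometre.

2265 km

GRAV9→GT5: c = 0.052122 rad, d = 332.02 km
GT5→MON-78: c = 0.217488 rad, d = 1385.40 km
MON-78→GRAV-85: c = 0.085995 rad, d = 547.79 km
Total = 332.02 + 1385.40 + 547.79 = 2265.21 km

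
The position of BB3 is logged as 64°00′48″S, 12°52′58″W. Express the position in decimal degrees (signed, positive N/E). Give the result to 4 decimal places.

-64.0133°, -12.8828°

lat: 64.0133° S → -64.0133°
lon: 12.8828° W → -12.8828°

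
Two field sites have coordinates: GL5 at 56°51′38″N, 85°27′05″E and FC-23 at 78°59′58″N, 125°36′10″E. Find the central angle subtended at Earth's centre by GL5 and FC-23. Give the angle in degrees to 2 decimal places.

25.62°

GL5: φ = +56.86056°, λ = +85.45139°
FC-23: φ = +78.99944°, λ = +125.60278°
Δφ = 22.1389°,  Δλ = 40.1514°
a = sin²(Δφ/2) + cos φ₁ cos φ₂ sin²(Δλ/2) = 0.049155
c = 2·arcsin(√a) = 0.447134 rad = 25.6189°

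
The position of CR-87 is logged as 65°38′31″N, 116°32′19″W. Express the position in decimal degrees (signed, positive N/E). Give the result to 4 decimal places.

+65.6419°, -116.5386°

lat: 65.6419° N → +65.6419°
lon: 116.5386° W → -116.5386°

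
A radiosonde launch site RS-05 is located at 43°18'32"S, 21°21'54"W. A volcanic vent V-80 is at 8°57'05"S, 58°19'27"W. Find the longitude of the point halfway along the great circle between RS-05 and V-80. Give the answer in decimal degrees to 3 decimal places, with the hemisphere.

RS-05: φ = -43.30889°, λ = -21.36500°
V-80: φ = -8.95139°, λ = -58.32417°
Bx = cos φ₂ cos Δλ = 0.789332,  By = cos φ₂ sin Δλ = -0.593923
φₘ = atan2(sin φ₁ + sin φ₂, √((cos φ₁ + Bx)² + By²)) = -27.31879°
λₘ = λ₁ + atan2(By, cos φ₁ + Bx) = -42.74593°

42.746°W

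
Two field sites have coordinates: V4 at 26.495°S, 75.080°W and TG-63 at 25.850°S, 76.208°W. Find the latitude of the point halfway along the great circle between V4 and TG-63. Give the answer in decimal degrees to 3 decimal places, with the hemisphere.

Bx = cos φ₂ cos Δλ = 0.899764,  By = cos φ₂ sin Δλ = -0.017716
φₘ = atan2(sin φ₁ + sin φ₂, √((cos φ₁ + Bx)² + By²)) = -26.17360°
λₘ = λ₁ + atan2(By, cos φ₁ + Bx) = -75.64556°

26.174°S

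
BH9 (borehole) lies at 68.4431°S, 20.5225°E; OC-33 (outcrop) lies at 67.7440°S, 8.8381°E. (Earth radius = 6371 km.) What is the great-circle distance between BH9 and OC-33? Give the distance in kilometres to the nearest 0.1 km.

Δφ = 0.6991°,  Δλ = -11.6844°
a = sin²(Δφ/2) + cos φ₁ cos φ₂ sin²(Δλ/2) = 0.001479
c = 2·arcsin(√a) = 0.076936 rad = 4.4081°
d = R·c = 6371 × 0.076936 = 490.2 km

490.2 km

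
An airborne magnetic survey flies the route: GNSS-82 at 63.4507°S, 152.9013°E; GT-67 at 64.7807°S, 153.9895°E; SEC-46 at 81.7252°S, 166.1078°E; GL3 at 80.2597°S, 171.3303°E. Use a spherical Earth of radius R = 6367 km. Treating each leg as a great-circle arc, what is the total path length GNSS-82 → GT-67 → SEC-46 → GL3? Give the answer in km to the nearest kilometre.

2256 km

GNSS-82→GT-67: c = 0.024648 rad, d = 156.94 km
GT-67→SEC-46: c = 0.300390 rad, d = 1912.59 km
SEC-46→GL3: c = 0.029264 rad, d = 186.33 km
Total = 156.94 + 1912.59 + 186.33 = 2255.85 km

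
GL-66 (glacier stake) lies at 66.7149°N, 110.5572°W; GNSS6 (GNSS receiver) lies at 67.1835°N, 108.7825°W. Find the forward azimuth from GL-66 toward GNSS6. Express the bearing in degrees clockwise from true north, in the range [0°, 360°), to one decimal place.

55.2°

Δλ = 1.7747°
y = sin Δλ · cos φ₂ = 0.012009
x = cos φ₁ sin φ₂ − sin φ₁ cos φ₂ cos Δλ = 0.008349
θ = atan2(y, x) = 55.1914° → 55.1914° (mod 360°)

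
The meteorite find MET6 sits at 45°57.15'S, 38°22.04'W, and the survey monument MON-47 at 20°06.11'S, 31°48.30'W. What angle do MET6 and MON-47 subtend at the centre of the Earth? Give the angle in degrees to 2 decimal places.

MET6: φ = -45.95250°, λ = -38.36733°
MON-47: φ = -20.10183°, λ = -31.80500°
Δφ = 25.8507°,  Δλ = 6.5623°
a = sin²(Δφ/2) + cos φ₁ cos φ₂ sin²(Δλ/2) = 0.052172
c = 2·arcsin(√a) = 0.460893 rad = 26.4072°

26.41°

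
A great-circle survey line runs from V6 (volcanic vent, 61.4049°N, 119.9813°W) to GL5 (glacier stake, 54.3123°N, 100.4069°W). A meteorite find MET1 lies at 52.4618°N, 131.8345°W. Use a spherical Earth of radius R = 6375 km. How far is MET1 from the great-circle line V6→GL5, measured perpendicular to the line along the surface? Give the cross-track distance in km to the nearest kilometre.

1180 km

δ₁₃ = central angle V6→MET1 = 0.191997 rad  (haversine)
θ₁₃ = bearing V6→MET1 = 220.985°,  θ₁₂ = bearing V6→GL5 = 115.655°
dₓₜ = R·arcsin(sin δ₁₃ · sin(θ₁₃ − θ₁₂)) = 6375·arcsin(0.19082·sin(105.330°)) = 1179.916 km
|dₓₜ| = 1179.916 km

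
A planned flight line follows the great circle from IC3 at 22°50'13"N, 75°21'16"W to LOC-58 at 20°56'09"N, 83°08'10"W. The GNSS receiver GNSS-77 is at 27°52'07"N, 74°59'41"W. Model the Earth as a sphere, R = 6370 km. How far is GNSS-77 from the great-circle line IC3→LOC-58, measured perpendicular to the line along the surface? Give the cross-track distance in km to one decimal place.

536.3 km

IC3: φ = +22.83694°, λ = -75.35444°
LOC-58: φ = +20.93583°, λ = -83.13611°
GNSS-77: φ = +27.86861°, λ = -74.99472°
δ₁₃ = central angle IC3→GNSS-77 = 0.088002 rad  (haversine)
θ₁₃ = bearing IC3→GNSS-77 = 3.621°,  θ₁₂ = bearing IC3→LOC-58 = 256.725°
dₓₜ = R·arcsin(sin δ₁₃ · sin(θ₁₃ − θ₁₂)) = 6370·arcsin(0.08789·sin(-253.104°)) = 536.316 km
|dₓₜ| = 536.316 km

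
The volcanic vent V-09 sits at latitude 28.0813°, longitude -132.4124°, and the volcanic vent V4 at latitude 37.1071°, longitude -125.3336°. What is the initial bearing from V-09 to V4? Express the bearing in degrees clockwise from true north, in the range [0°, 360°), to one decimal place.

31.6°

Δλ = 7.0788°
y = sin Δλ · cos φ₂ = 0.098280
x = cos φ₁ sin φ₂ − sin φ₁ cos φ₂ cos Δλ = 0.159741
θ = atan2(y, x) = 31.6019° → 31.6019° (mod 360°)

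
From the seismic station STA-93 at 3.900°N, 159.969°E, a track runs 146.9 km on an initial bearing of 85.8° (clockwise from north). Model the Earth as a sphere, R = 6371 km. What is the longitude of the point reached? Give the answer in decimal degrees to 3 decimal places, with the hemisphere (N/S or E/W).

161.290°E

δ = d/R = 146.9/6371 = 0.023058 rad
φ₂ = arcsin(sin φ₁ cos δ + cos φ₁ sin δ cos θ)
   = arcsin(0.06802·0.99973 + 0.99768·0.02306·0.07324) = 3.99571°
λ₂ = λ₁ + atan2(sin θ sin δ cos φ₁, cos δ − sin φ₁ sin φ₂) = 161.28977°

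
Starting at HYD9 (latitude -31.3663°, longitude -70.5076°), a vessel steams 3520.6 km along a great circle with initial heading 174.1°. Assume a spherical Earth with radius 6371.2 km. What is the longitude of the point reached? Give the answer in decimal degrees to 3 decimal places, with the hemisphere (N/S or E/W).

63.745°W

δ = d/R = 3520.6/6371.2 = 0.552580 rad
φ₂ = arcsin(sin φ₁ cos δ + cos φ₁ sin δ cos θ)
   = arcsin(-0.52051·0.85117 + 0.85386·0.52489·-0.99470) = -62.72845°
λ₂ = λ₁ + atan2(sin θ sin δ cos φ₁, cos δ − sin φ₁ sin φ₂) = -63.74530°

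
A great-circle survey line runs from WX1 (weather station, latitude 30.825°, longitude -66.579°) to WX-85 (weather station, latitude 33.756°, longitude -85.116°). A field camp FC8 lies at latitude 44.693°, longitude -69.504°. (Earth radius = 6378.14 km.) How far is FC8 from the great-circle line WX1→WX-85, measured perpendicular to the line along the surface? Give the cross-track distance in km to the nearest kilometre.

δ₁₃ = central angle WX1→FC8 = 0.245338 rad  (haversine)
θ₁₃ = bearing WX1→FC8 = 351.411°,  θ₁₂ = bearing WX1→WX-85 = 285.487°
dₓₜ = R·arcsin(sin δ₁₃ · sin(θ₁₃ − θ₁₂)) = 6378.14·arcsin(0.24288·sin(65.924°)) = 1426.239 km
|dₓₜ| = 1426.239 km

1426 km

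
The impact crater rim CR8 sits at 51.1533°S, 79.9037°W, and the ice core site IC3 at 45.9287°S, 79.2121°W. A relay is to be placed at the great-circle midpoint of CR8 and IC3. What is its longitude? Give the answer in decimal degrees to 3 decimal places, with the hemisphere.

Bx = cos φ₂ cos Δλ = 0.695502,  By = cos φ₂ sin Δλ = 0.008396
φₘ = atan2(sin φ₁ + sin φ₂, √((cos φ₁ + Bx)² + By²)) = -48.54152°
λₘ = λ₁ + atan2(By, cos φ₁ + Bx) = -79.54004°

79.540°W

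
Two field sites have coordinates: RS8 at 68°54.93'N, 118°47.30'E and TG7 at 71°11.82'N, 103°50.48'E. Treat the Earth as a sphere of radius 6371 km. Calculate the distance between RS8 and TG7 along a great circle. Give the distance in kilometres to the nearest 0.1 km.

RS8: φ = +68.91550°, λ = +118.78833°
TG7: φ = +71.19700°, λ = +103.84133°
Δφ = 2.2815°,  Δλ = -14.9470°
a = sin²(Δφ/2) + cos φ₁ cos φ₂ sin²(Δλ/2) = 0.002358
c = 2·arcsin(√a) = 0.097156 rad = 5.5666°
d = R·c = 6371 × 0.097156 = 619.0 km

619.0 km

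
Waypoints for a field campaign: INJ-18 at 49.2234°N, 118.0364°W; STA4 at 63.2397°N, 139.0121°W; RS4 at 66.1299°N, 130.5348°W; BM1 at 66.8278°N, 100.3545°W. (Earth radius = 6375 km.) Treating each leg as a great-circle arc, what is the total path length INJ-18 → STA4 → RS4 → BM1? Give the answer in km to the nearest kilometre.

3854 km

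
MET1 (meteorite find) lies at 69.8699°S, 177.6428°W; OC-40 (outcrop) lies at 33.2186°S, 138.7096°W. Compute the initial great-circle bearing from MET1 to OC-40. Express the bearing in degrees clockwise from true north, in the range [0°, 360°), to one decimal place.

Δλ = 38.9332°
y = sin Δλ · cos φ₂ = 0.525723
x = cos φ₁ sin φ₂ − sin φ₁ cos φ₂ cos Δλ = 0.422471
θ = atan2(y, x) = 51.2146° → 51.2146° (mod 360°)

51.2°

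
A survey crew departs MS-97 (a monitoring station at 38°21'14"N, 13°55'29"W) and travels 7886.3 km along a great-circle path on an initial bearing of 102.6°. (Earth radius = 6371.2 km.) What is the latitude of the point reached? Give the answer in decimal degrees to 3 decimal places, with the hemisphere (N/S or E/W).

MS-97: φ = +38.35389°, λ = -13.92472°
δ = d/R = 7886.3/6371.2 = 1.237804 rad
φ₂ = arcsin(sin φ₁ cos δ + cos φ₁ sin δ cos θ)
   = arcsin(0.62052·0.32687 + 0.78419·0.94507·-0.21814) = 2.35896°
λ₂ = λ₁ + atan2(sin θ sin δ cos φ₁, cos δ − sin φ₁ sin φ₂) = 53.45745°

2.359°N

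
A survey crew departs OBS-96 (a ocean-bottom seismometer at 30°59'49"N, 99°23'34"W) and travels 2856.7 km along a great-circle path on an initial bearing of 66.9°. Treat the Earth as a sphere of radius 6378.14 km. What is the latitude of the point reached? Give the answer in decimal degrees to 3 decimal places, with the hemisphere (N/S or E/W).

37.578°N

OBS-96: φ = +30.99694°, λ = -99.39278°
δ = d/R = 2856.7/6378.14 = 0.447889 rad
φ₂ = arcsin(sin φ₁ cos δ + cos φ₁ sin δ cos θ)
   = arcsin(0.51499·0.90136 + 0.85719·0.43306·0.39234) = 37.57783°
λ₂ = λ₁ + atan2(sin θ sin δ cos φ₁, cos δ − sin φ₁ sin φ₂) = -69.21910°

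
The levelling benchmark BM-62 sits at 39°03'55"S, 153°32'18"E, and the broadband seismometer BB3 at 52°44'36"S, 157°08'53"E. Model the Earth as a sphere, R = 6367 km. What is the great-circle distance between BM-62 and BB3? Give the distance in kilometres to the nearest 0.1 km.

BM-62: φ = -39.06528°, λ = +153.53833°
BB3: φ = -52.74333°, λ = +157.14806°
Δφ = -13.6781°,  Δλ = 3.6097°
a = sin²(Δφ/2) + cos φ₁ cos φ₂ sin²(Δλ/2) = 0.014646
c = 2·arcsin(√a) = 0.242639 rad = 13.9022°
d = R·c = 6367 × 0.242639 = 1544.9 km

1544.9 km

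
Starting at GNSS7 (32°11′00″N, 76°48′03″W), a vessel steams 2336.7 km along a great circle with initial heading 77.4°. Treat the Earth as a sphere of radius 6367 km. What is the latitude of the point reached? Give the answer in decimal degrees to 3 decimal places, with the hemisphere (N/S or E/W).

GNSS7: φ = +32.18333°, λ = -76.80083°
δ = d/R = 2336.7/6367 = 0.367002 rad
φ₂ = arcsin(sin φ₁ cos δ + cos φ₁ sin δ cos θ)
   = arcsin(0.53263·0.93341 + 0.84635·0.35882·0.21814) = 34.29180°
λ₂ = λ₁ + atan2(sin θ sin δ cos φ₁, cos δ − sin φ₁ sin φ₂) = -51.72286°

34.292°N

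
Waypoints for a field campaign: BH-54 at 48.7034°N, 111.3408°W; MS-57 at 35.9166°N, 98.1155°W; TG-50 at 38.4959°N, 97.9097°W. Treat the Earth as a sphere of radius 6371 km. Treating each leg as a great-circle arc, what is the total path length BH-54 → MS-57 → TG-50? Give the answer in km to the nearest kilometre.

2072 km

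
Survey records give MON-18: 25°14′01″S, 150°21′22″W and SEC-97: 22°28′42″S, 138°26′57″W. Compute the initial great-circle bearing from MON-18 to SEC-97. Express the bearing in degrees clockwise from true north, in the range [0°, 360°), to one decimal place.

78.3°

MON-18: φ = -25.23361°, λ = -150.35611°
SEC-97: φ = -22.47833°, λ = -138.44917°
Δλ = 11.9069°
y = sin Δλ · cos φ₂ = 0.190647
x = cos φ₁ sin φ₂ − sin φ₁ cos φ₂ cos Δλ = 0.039595
θ = atan2(y, x) = 78.2673° → 78.2673° (mod 360°)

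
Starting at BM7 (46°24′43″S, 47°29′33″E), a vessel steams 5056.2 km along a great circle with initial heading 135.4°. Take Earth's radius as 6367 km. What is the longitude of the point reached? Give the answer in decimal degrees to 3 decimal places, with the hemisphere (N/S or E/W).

124.516°E

BM7: φ = -46.41194°, λ = +47.49250°
δ = d/R = 5056.2/6367 = 0.794126 rad
φ₂ = arcsin(sin φ₁ cos δ + cos φ₁ sin δ cos θ)
   = arcsin(-0.72432·0.70091 + 0.68947·0.71325·-0.71203) = -59.07357°
λ₂ = λ₁ + atan2(sin θ sin δ cos φ₁, cos δ − sin φ₁ sin φ₂) = 124.51567°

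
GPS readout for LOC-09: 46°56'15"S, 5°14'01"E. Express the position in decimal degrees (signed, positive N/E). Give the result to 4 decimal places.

-46.9375°, +5.2336°

lat: 46.9375° S → -46.9375°
lon: 5.2336° E → +5.2336°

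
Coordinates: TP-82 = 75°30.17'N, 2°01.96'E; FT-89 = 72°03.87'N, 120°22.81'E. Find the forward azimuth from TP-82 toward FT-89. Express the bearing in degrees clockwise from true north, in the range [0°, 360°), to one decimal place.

TP-82: φ = +75.50283°, λ = +2.03267°
FT-89: φ = +72.06450°, λ = +120.38017°
Δλ = 118.3475°
y = sin Δλ · cos φ₂ = 0.271018
x = cos φ₁ sin φ₂ − sin φ₁ cos φ₂ cos Δλ = 0.379730
θ = atan2(y, x) = 35.5160° → 35.5160° (mod 360°)

35.5°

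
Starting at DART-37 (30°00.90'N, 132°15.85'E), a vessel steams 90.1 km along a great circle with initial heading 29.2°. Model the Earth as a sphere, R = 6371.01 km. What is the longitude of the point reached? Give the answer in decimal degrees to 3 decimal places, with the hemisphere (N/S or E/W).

132.724°E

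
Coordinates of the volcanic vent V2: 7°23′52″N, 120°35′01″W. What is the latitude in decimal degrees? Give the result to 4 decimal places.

7° + 23′/60 + 52″/3600 = 7 + 0.38333 + 0.01444 = 7.3978°

7.3978°N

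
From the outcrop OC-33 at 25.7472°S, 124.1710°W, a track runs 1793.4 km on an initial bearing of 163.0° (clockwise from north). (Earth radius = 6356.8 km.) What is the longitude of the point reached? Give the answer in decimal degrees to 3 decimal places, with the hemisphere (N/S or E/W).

117.973°W

δ = d/R = 1793.4/6356.8 = 0.282123 rad
φ₂ = arcsin(sin φ₁ cos δ + cos φ₁ sin δ cos θ)
   = arcsin(-0.43440·0.96047 + 0.90072·0.27840·-0.95630) = -41.07354°
λ₂ = λ₁ + atan2(sin θ sin δ cos φ₁, cos δ − sin φ₁ sin φ₂) = -117.97270°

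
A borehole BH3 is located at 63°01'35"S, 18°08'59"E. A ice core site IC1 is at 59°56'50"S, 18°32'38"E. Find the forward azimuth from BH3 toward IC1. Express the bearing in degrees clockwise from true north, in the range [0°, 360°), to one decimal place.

3.7°

BH3: φ = -63.02639°, λ = +18.14972°
IC1: φ = -59.94722°, λ = +18.54389°
Δλ = 0.3942°
y = sin Δλ · cos φ₂ = 0.003445
x = cos φ₁ sin φ₂ − sin φ₁ cos φ₂ cos Δλ = 0.053705
θ = atan2(y, x) = 3.6705° → 3.6705° (mod 360°)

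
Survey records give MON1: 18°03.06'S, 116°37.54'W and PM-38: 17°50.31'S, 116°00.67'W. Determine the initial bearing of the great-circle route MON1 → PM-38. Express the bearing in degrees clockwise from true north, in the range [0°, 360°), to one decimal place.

70.1°

MON1: φ = -18.05100°, λ = -116.62567°
PM-38: φ = -17.83850°, λ = -116.01117°
Δλ = 0.6145°
y = sin Δλ · cos φ₂ = 0.010209
x = cos φ₁ sin φ₂ − sin φ₁ cos φ₂ cos Δλ = 0.003692
θ = atan2(y, x) = 70.1191° → 70.1191° (mod 360°)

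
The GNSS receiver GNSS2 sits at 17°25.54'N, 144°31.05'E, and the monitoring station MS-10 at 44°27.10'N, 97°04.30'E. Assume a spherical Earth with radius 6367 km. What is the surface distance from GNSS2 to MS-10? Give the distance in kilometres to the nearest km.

GNSS2: φ = +17.42567°, λ = +144.51750°
MS-10: φ = +44.45167°, λ = +97.07167°
Δφ = 27.0260°,  Δλ = -47.4458°
a = sin²(Δφ/2) + cos φ₁ cos φ₂ sin²(Δλ/2) = 0.164837
c = 2·arcsin(√a) = 0.836149 rad = 47.9078°
d = R·c = 6367 × 0.836149 = 5323.8 km

5324 km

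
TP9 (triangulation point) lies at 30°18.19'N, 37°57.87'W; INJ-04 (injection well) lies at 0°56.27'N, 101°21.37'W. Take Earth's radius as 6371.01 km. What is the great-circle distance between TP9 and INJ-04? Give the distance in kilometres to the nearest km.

7421 km

TP9: φ = +30.30317°, λ = -37.96450°
INJ-04: φ = +0.93783°, λ = -101.35617°
Δφ = -29.3653°,  Δλ = -63.3917°
a = sin²(Δφ/2) + cos φ₁ cos φ₂ sin²(Δλ/2) = 0.302550
c = 2·arcsin(√a) = 1.164837 rad = 66.7403°
d = R·c = 6371.01 × 1.164837 = 7421.2 km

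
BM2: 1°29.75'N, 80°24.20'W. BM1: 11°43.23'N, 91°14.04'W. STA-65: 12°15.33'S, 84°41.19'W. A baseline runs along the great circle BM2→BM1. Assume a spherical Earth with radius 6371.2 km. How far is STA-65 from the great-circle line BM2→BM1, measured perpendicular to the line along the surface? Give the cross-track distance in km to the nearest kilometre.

BM2: φ = +1.49583°, λ = -80.40333°
BM1: φ = +11.72050°, λ = -91.23400°
STA-65: φ = -12.25550°, λ = -84.68650°
δ₁₃ = central angle BM2→STA-65 = 0.251227 rad  (haversine)
θ₁₃ = bearing BM2→STA-65 = 197.073°,  θ₁₂ = bearing BM2→BM1 = 314.046°
dₓₜ = R·arcsin(sin δ₁₃ · sin(θ₁₃ − θ₁₂)) = 6371.2·arcsin(0.24859·sin(-116.973°)) = -1423.347 km
|dₓₜ| = 1423.347 km

1423 km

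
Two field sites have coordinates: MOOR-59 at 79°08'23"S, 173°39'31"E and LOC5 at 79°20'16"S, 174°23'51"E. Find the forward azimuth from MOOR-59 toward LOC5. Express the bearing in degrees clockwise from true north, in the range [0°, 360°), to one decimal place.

145.5°

MOOR-59: φ = -79.13972°, λ = +173.65861°
LOC5: φ = -79.33778°, λ = +174.39750°
Δλ = 0.7389°
y = sin Δλ · cos φ₂ = 0.002386
x = cos φ₁ sin φ₂ − sin φ₁ cos φ₂ cos Δλ = -0.003472
θ = atan2(y, x) = 145.5020° → 145.5020° (mod 360°)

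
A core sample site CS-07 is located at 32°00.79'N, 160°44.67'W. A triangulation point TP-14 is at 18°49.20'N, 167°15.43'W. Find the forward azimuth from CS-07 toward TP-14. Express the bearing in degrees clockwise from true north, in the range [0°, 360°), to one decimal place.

CS-07: φ = +32.01317°, λ = -160.74450°
TP-14: φ = +18.82000°, λ = -167.25717°
Δλ = -6.5127°
y = sin Δλ · cos φ₂ = -0.107359
x = cos φ₁ sin φ₂ − sin φ₁ cos φ₂ cos Δλ = -0.224997
θ = atan2(y, x) = -154.4915° → 205.5085° (mod 360°)

205.5°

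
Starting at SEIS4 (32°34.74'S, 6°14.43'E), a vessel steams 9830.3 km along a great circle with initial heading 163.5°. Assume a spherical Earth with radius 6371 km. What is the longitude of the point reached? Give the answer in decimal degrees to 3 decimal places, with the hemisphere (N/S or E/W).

156.286°E

SEIS4: φ = -32.57900°, λ = +6.24050°
δ = d/R = 9830.3/6371 = 1.542976 rad
φ₂ = arcsin(sin φ₁ cos δ + cos φ₁ sin δ cos θ)
   = arcsin(-0.53846·0.02782 + 0.84265·0.99961·-0.95882) = -55.34742°
λ₂ = λ₁ + atan2(sin θ sin δ cos φ₁, cos δ − sin φ₁ sin φ₂) = 156.28634°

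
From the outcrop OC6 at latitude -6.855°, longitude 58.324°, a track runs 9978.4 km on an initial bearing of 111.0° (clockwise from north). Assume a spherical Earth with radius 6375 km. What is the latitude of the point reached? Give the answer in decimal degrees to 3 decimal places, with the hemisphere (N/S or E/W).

δ = d/R = 9978.4/6375 = 1.565239 rad
φ₂ = arcsin(sin φ₁ cos δ + cos φ₁ sin δ cos θ)
   = arcsin(-0.11936·0.00556 + 0.99285·0.99998·-0.35837) = -20.88319°
λ₂ = λ₁ + atan2(sin θ sin δ cos φ₁, cos δ − sin φ₁ sin φ₂) = 150.60929°

20.883°S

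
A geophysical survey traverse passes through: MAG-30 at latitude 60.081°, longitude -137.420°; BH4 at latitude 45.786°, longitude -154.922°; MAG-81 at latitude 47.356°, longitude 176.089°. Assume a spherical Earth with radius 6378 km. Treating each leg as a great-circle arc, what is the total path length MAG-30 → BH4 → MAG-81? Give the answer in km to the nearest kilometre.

4177 km

MAG-30→BH4: c = 0.308020 rad, d = 1964.55 km
BH4→MAG-81: c = 0.346880 rad, d = 2212.40 km
Total = 1964.55 + 2212.40 = 4176.95 km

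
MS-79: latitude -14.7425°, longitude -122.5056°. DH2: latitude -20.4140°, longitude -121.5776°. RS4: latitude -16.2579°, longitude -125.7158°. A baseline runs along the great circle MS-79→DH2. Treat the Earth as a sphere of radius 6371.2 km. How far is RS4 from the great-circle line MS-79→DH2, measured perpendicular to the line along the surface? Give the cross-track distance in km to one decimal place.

364.7 km

δ₁₃ = central angle MS-79→RS4 = 0.060119 rad  (haversine)
θ₁₃ = bearing MS-79→RS4 = 243.478°,  θ₁₂ = bearing MS-79→DH2 = 171.271°
dₓₜ = R·arcsin(sin δ₁₃ · sin(θ₁₃ − θ₁₂)) = 6371.2·arcsin(0.06008·sin(72.208°)) = 364.688 km
|dₓₜ| = 364.688 km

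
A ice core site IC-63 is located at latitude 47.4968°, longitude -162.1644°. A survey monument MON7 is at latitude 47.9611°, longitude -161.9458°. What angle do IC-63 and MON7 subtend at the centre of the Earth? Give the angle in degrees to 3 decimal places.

0.487°

Δφ = 0.4643°,  Δλ = 0.2186°
a = sin²(Δφ/2) + cos φ₁ cos φ₂ sin²(Δλ/2) = 0.000018
c = 2·arcsin(√a) = 0.008500 rad = 0.4870°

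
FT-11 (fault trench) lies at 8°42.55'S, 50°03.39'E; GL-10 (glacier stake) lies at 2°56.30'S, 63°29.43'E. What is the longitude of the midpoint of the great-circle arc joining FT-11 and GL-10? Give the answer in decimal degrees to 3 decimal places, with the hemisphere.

56.808°E

FT-11: φ = -8.70917°, λ = +50.05650°
GL-10: φ = -2.93833°, λ = +63.49050°
Bx = cos φ₂ cos Δλ = 0.971359,  By = cos φ₂ sin Δλ = 0.232020
φₘ = atan2(sin φ₁ + sin φ₂, √((cos φ₁ + Bx)² + By²)) = -5.86372°
λₘ = λ₁ + atan2(By, cos φ₁ + Bx) = 56.80819°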